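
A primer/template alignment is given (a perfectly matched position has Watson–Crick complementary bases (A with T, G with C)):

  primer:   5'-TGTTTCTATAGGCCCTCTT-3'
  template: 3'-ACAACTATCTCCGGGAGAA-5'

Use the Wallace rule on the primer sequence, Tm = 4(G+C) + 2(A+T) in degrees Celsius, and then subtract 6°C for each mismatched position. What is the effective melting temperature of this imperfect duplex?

36°C

Primer base counts: A=2, T=9, G=3, C=5 → A+T=11, G+C=8
Perfect-match Tm = 2(11) + 4(8) = 22 + 32 = 54°C
Mismatches (positions where the bases are not complementary): 3 (at positions 5, 6, 9)
Effective Tm = 54 − 3×6 = 54 − 18 = 36°C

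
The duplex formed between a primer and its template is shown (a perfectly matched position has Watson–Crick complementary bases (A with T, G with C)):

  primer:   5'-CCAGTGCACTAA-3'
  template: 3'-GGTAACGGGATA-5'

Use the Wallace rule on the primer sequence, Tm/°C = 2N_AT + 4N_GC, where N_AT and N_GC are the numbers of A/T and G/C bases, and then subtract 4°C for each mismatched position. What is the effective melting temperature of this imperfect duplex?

Primer base counts: A=4, T=2, G=2, C=4 → A+T=6, G+C=6
Perfect-match Tm = 2(6) + 4(6) = 12 + 24 = 36°C
Mismatches (positions where the bases are not complementary): 3 (at positions 4, 8, 12)
Effective Tm = 36 − 3×4 = 36 − 12 = 24°C

24°C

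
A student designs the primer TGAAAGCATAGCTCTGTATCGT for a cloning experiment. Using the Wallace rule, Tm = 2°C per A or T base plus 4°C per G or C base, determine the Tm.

Counting bases: T=7, G=5, C=4, A=6
So N_AT = 13 and N_GC = 9.
Tm = 2×13 + 4×9 = 62°C

62°C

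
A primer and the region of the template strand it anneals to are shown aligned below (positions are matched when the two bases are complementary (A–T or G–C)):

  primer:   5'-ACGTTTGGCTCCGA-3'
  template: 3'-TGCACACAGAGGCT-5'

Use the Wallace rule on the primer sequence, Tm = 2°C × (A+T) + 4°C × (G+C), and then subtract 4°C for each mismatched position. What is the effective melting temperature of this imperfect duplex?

36°C

Primer base counts: A=2, T=4, G=4, C=4 → A+T=6, G+C=8
Perfect-match Tm = 2(6) + 4(8) = 12 + 32 = 44°C
Mismatches (positions where the bases are not complementary): 2 (at positions 5, 8)
Effective Tm = 44 − 2×4 = 44 − 8 = 36°C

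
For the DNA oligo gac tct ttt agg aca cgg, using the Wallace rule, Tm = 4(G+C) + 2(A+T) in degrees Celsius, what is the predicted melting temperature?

54°C

Scanning the sequence gives C=4, A=4, G=5, T=5.
AT pairs contribute 9, GC pairs contribute 9.
Tm = 2×9 + 4×9 = 54°C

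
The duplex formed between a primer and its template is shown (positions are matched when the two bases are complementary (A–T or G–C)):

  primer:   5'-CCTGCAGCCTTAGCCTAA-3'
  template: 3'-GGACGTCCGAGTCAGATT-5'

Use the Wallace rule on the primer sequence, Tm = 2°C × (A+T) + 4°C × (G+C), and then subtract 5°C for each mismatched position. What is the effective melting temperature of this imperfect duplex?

41°C

Primer base counts: A=4, T=4, G=3, C=7 → A+T=8, G+C=10
Perfect-match Tm = 2(8) + 4(10) = 16 + 40 = 56°C
Mismatches (positions where the bases are not complementary): 3 (at positions 8, 11, 14)
Effective Tm = 56 − 3×5 = 56 − 15 = 41°C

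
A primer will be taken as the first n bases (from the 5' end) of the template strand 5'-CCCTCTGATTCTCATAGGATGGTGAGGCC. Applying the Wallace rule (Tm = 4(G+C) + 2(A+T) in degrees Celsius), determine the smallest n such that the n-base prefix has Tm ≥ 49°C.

n = 17

First 16 bases: CCCTCTGATTCTCATA → Tm = 46°C (< 49°C)
First 17 bases: CCCTCTGATTCTCATAG → Tm = 50°C (≥ 49°C)
Since every base adds ≥2°C, Tm only increases with n, so the threshold is first crossed at n = 17.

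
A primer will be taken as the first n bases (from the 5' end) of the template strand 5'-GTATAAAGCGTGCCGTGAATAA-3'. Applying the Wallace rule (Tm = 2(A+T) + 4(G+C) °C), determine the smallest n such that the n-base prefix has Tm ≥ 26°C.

First 9 bases: GTATAAAGC → Tm = 24°C (< 26°C)
First 10 bases: GTATAAAGCG → Tm = 28°C (≥ 26°C)
Each additional base adds 2°C (A/T) or 4°C (G/C), so Tm is non-decreasing in n; n = 10 is the first length to reach 26°C.

n = 10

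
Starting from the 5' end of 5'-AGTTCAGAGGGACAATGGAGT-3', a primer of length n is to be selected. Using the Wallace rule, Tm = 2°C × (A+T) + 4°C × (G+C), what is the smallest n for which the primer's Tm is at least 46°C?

n = 16

First 15 bases: AGTTCAGAGGGACAA → Tm = 44°C (< 46°C)
First 16 bases: AGTTCAGAGGGACAAT → Tm = 46°C (≥ 46°C)
Since every base adds ≥2°C, Tm only increases with n, so the threshold is first crossed at n = 16.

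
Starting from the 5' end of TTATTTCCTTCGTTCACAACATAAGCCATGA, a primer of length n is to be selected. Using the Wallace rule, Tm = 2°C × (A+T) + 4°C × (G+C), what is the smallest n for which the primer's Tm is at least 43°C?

First 16 bases: TTATTTCCTTCGTTCA → Tm = 42°C (< 43°C)
First 17 bases: TTATTTCCTTCGTTCAC → Tm = 46°C (≥ 43°C)
Since every base adds ≥2°C, Tm only increases with n, so the threshold is first crossed at n = 17.

n = 17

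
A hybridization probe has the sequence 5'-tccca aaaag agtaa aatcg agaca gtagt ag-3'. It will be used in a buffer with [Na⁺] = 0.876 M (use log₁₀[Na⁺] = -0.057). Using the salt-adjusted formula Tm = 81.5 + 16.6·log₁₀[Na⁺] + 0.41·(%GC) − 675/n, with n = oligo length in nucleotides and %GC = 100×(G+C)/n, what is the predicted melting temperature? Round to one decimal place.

74.8°C

Length n = 32. Scanning the sequence gives T=5, C=5, A=15, G=7.
G+C = 12, so %GC = 12/32 × 100 = 37.5%
Salt term: 16.6 × (-0.057) = -0.946
GC term: 0.41 × 37.5 = 15.375; length term: −675/32 = −21.094
Tm = 81.5 + (-0.946) + 15.375 − 21.094 = 74.835 → 74.8°C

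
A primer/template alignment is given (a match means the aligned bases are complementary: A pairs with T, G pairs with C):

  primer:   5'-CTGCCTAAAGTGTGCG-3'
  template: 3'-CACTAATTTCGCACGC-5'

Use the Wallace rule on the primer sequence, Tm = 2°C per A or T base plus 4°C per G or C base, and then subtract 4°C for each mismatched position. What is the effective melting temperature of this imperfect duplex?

Primer base counts: A=3, T=4, G=5, C=4 → A+T=7, G+C=9
Perfect-match Tm = 2(7) + 4(9) = 14 + 36 = 50°C
Mismatches (positions where the bases are not complementary): 4 (at positions 1, 4, 5, 11)
Effective Tm = 50 − 4×4 = 50 − 16 = 34°C

34°C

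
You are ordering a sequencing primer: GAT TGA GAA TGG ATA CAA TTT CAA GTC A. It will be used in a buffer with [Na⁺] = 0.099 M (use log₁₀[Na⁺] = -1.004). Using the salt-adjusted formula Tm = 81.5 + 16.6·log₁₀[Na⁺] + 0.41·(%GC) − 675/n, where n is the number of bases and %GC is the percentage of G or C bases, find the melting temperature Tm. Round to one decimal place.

53.9°C

Length n = 28. T=8, A=11, G=6, C=3
G+C = 9, so %GC = 9/28 × 100 = 32.143%
Salt term: 16.6 × (-1.004) = -16.666
GC term: 0.41 × 32.143 = 13.179; length term: −675/28 = −24.107
Tm = 81.5 + (-16.666) + 13.179 − 24.107 = 53.906 → 53.9°C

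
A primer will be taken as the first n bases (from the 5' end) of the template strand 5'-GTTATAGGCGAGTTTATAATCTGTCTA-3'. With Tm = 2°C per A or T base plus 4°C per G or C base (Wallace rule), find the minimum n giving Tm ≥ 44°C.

n = 16

First 15 bases: GTTATAGGCGAGTTT → Tm = 42°C (< 44°C)
First 16 bases: GTTATAGGCGAGTTTA → Tm = 44°C (≥ 44°C)
Since every base adds ≥2°C, Tm only increases with n, so the threshold is first crossed at n = 16.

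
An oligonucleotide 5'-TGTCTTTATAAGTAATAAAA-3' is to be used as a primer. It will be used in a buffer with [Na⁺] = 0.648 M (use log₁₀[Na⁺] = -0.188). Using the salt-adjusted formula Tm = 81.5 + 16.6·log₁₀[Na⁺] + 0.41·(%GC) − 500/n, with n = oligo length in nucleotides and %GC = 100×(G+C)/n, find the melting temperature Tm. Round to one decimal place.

Length n = 20. Counting bases: T=8, C=1, A=9, G=2
G+C = 3, so %GC = 3/20 × 100 = 15%
Salt term: 16.6 × (-0.188) = -3.121
GC term: 0.41 × 15 = 6.15; length term: −500/20 = −25
Tm = 81.5 + (-3.121) + 6.15 − 25 = 59.529 → 59.5°C

59.5°C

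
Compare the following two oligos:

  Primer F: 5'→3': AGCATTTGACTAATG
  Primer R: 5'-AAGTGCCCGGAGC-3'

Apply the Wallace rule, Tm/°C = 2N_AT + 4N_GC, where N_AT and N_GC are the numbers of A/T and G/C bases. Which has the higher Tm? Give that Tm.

Primer R, 44°C

Primer F: A+T=10, G+C=5 → Tm = 2(10)+4(5) = 40°C
Primer R: A+T=4, G+C=9 → Tm = 2(4)+4(9) = 44°C
40°C vs 44°C → primer R is higher.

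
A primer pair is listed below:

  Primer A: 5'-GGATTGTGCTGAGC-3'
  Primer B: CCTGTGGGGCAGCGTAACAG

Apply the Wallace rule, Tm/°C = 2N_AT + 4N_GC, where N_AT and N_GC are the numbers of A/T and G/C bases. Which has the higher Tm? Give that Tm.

Primer B, 66°C

Primer A: A+T=6, G+C=8 → Tm = 2(6)+4(8) = 44°C
Primer B: A+T=7, G+C=13 → Tm = 2(7)+4(13) = 66°C
44°C vs 66°C → primer B is higher.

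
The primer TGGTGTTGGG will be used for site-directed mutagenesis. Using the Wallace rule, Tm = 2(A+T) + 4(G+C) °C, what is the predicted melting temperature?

Counting bases: A=0, G=6, T=4, C=0
So N_AT = 4 and N_GC = 6.
Tm = 4·6 + 2·4 = 24 + 8 = 32°C

32°C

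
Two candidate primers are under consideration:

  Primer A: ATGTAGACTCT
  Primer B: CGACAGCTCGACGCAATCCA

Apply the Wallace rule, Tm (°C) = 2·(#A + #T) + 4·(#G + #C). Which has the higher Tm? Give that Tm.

Primer A: A+T=7, G+C=4 → Tm = 2(7)+4(4) = 30°C
Primer B: A+T=8, G+C=12 → Tm = 2(8)+4(12) = 64°C
30°C vs 64°C → primer B is higher.

Primer B, 64°C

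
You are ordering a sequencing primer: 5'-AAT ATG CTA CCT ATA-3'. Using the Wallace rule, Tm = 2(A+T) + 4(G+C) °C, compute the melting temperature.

38°C

T=5, A=6, C=3, G=1
AT pairs contribute 11, GC pairs contribute 4.
Tm = 2(11) + 4(4) = 22 + 16 = 38°C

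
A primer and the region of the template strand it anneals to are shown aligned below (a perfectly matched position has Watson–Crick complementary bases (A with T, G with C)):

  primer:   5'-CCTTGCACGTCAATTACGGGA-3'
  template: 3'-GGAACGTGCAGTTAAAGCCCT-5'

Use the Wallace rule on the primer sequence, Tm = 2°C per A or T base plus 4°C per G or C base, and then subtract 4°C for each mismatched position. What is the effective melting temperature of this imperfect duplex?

60°C

Primer base counts: A=5, T=5, G=5, C=6 → A+T=10, G+C=11
Perfect-match Tm = 2(10) + 4(11) = 20 + 44 = 64°C
Mismatches (positions where the bases are not complementary): 1 (at position 16)
Effective Tm = 64 − 1×4 = 64 − 4 = 60°C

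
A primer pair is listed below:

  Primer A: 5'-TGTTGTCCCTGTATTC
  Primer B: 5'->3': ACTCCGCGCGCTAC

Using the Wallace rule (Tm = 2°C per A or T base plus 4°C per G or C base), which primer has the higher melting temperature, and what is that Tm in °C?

Primer A: A+T=9, G+C=7 → Tm = 2(9)+4(7) = 46°C
Primer B: A+T=4, G+C=10 → Tm = 2(4)+4(10) = 48°C
46°C vs 48°C → primer B is higher.

Primer B, 48°C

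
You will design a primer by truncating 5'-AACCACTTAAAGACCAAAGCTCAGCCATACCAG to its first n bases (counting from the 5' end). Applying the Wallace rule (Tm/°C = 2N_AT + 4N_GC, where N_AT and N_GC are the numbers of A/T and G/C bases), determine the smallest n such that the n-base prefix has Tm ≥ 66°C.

First 23 bases: AACCACTTAAAGACCAAAGCTCA → Tm = 64°C (< 66°C)
First 24 bases: AACCACTTAAAGACCAAAGCTCAG → Tm = 68°C (≥ 66°C)
Since every base adds ≥2°C, Tm only increases with n, so the threshold is first crossed at n = 24.

n = 24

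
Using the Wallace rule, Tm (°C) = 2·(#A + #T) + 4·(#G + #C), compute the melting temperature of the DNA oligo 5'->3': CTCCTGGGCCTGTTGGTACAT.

66°C

Scanning the sequence gives G=6, T=7, A=2, C=6.
So N_AT = 9 and N_GC = 12.
Tm = 4·12 + 2·9 = 48 + 18 = 66°C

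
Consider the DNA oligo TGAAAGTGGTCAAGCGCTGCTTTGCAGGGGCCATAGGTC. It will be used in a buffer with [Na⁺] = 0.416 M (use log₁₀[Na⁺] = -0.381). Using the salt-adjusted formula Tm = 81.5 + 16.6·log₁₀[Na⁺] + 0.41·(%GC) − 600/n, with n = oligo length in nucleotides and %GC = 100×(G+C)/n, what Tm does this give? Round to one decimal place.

Length n = 39. Counting bases: A=8, G=14, C=8, T=9
G+C = 22, so %GC = 22/39 × 100 = 56.41%
Salt term: 16.6 × (-0.381) = -6.325
GC term: 0.41 × 56.41 = 23.128; length term: −600/39 = −15.385
Tm = 81.5 + (-6.325) + 23.128 − 15.385 = 82.918 → 82.9°C

82.9°C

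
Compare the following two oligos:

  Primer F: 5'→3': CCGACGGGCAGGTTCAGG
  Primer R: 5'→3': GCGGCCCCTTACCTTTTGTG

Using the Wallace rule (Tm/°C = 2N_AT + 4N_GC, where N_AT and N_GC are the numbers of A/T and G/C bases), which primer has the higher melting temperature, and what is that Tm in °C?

Primer R, 64°C

Primer F: A+T=5, G+C=13 → Tm = 2(5)+4(13) = 62°C
Primer R: A+T=8, G+C=12 → Tm = 2(8)+4(12) = 64°C
62°C vs 64°C → primer R is higher.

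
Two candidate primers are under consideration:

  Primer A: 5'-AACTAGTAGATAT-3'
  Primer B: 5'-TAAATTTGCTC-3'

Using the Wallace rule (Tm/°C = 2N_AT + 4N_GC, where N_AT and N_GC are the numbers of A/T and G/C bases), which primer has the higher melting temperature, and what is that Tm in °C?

Primer A: A+T=10, G+C=3 → Tm = 2(10)+4(3) = 32°C
Primer B: A+T=8, G+C=3 → Tm = 2(8)+4(3) = 28°C
32°C vs 28°C → primer A is higher.

Primer A, 32°C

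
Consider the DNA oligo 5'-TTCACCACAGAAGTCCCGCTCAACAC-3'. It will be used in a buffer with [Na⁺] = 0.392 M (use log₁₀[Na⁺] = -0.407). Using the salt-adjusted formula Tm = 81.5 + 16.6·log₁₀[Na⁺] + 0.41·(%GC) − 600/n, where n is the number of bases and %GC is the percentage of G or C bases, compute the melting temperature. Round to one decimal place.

Length n = 26. Scanning the sequence gives T=4, C=11, A=8, G=3.
G+C = 14, so %GC = 14/26 × 100 = 53.846%
Salt term: 16.6 × (-0.407) = -6.756
GC term: 0.41 × 53.846 = 22.077; length term: −600/26 = −23.077
Tm = 81.5 + (-6.756) + 22.077 − 23.077 = 73.744 → 73.7°C

73.7°C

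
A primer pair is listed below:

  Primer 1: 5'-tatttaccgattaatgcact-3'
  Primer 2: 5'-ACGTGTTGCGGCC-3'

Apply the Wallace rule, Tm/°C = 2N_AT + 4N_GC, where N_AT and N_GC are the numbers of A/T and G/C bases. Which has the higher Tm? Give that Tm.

Primer 1, 52°C

Primer 1: A+T=14, G+C=6 → Tm = 2(14)+4(6) = 52°C
Primer 2: A+T=4, G+C=9 → Tm = 2(4)+4(9) = 44°C
52°C vs 44°C → primer 1 is higher.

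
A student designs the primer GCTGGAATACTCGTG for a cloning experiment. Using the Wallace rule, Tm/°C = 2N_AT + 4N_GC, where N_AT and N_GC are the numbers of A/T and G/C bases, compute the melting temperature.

46°C

Scanning the sequence gives C=3, A=3, T=4, G=5.
A+T = 7, G+C = 8
Tm = 4·8 + 2·7 = 32 + 14 = 46°C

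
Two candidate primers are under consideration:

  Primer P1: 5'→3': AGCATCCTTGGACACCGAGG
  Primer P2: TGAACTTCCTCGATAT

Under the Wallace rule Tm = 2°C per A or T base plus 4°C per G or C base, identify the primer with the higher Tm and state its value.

Primer P1: A+T=8, G+C=12 → Tm = 2(8)+4(12) = 64°C
Primer P2: A+T=10, G+C=6 → Tm = 2(10)+4(6) = 44°C
64°C vs 44°C → primer P1 is higher.

Primer P1, 64°C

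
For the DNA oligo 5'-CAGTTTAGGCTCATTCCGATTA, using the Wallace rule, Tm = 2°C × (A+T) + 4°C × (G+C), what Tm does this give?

Scanning the sequence gives C=5, T=8, A=5, G=4.
So N_AT = 13 and N_GC = 9.
Tm = 4·9 + 2·13 = 36 + 26 = 62°C

62°C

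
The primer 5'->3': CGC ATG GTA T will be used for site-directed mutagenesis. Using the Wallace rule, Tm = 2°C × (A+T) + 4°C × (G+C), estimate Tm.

30°C

C=2, G=3, A=2, T=3
AT pairs contribute 5, GC pairs contribute 5.
Tm = 2×5 + 4×5 = 30°C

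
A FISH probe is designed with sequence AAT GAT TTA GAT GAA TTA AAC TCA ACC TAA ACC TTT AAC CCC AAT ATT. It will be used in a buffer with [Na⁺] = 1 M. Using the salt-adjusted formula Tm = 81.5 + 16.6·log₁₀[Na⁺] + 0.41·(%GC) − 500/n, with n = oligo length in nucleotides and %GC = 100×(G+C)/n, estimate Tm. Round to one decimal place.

Length n = 48. Counting bases: C=10, T=15, A=20, G=3
G+C = 13, so %GC = 13/48 × 100 = 27.083%
Salt term: 16.6 × (0) = 0
GC term: 0.41 × 27.083 = 11.104; length term: −500/48 = −10.417
Tm = 81.5 + (0) + 11.104 − 10.417 = 82.187 → 82.2°C

82.2°C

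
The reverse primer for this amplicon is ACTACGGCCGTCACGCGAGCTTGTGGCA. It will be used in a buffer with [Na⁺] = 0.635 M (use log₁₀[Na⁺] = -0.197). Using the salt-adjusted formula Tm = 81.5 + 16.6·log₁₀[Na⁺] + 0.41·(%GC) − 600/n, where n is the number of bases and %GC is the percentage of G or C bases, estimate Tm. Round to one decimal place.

Length n = 28. C=9, G=9, A=5, T=5
G+C = 18, so %GC = 18/28 × 100 = 64.286%
Salt term: 16.6 × (-0.197) = -3.27
GC term: 0.41 × 64.286 = 26.357; length term: −600/28 = −21.429
Tm = 81.5 + (-3.27) + 26.357 − 21.429 = 83.158 → 83.2°C

83.2°C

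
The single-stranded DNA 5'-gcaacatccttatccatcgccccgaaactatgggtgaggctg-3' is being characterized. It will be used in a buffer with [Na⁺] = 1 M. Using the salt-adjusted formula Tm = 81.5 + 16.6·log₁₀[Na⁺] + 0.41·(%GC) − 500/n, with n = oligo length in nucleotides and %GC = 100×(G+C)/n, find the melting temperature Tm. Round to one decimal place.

Length n = 42. C=13, A=10, T=9, G=10
G+C = 23, so %GC = 23/42 × 100 = 54.762%
Salt term: 16.6 × (0) = 0
GC term: 0.41 × 54.762 = 22.452; length term: −500/42 = −11.905
Tm = 81.5 + (0) + 22.452 − 11.905 = 92.047 → 92.0°C

92.0°C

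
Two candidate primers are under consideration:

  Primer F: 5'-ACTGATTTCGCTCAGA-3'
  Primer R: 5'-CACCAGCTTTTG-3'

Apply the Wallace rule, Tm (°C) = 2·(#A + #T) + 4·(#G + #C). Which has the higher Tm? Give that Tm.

Primer F, 46°C

Primer F: A+T=9, G+C=7 → Tm = 2(9)+4(7) = 46°C
Primer R: A+T=6, G+C=6 → Tm = 2(6)+4(6) = 36°C
46°C vs 36°C → primer F is higher.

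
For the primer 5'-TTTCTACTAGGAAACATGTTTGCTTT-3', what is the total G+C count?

8

C=4, T=12, G=4, A=6
G+C = 4 + 4 = 8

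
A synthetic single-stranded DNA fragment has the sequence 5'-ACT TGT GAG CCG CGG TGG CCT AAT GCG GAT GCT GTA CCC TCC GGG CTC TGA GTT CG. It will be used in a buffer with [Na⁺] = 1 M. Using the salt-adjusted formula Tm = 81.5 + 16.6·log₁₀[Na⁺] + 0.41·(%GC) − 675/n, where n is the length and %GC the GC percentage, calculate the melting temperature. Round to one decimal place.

Length n = 56. Base counts: G=19, C=16, A=7, T=14
G+C = 35, so %GC = 35/56 × 100 = 62.5%
Salt term: 16.6 × (0) = 0
GC term: 0.41 × 62.5 = 25.625; length term: −675/56 = −12.054
Tm = 81.5 + (0) + 25.625 − 12.054 = 95.071 → 95.1°C

95.1°C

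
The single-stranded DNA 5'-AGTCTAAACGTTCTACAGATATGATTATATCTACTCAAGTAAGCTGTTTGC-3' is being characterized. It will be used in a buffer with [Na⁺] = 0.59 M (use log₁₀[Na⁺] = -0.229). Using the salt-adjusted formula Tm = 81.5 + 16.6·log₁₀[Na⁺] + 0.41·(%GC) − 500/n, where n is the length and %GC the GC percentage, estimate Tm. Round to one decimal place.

Length n = 51. A=16, T=18, C=9, G=8
G+C = 17, so %GC = 17/51 × 100 = 33.333%
Salt term: 16.6 × (-0.229) = -3.801
GC term: 0.41 × 33.333 = 13.667; length term: −500/51 = −9.804
Tm = 81.5 + (-3.801) + 13.667 − 9.804 = 81.562 → 81.6°C

81.6°C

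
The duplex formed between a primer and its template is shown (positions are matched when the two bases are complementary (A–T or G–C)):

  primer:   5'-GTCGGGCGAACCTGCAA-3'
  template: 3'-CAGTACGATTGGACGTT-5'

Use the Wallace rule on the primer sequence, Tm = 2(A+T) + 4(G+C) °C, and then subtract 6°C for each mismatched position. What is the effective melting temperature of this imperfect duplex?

38°C

Primer base counts: A=4, T=2, G=6, C=5 → A+T=6, G+C=11
Perfect-match Tm = 2(6) + 4(11) = 12 + 44 = 56°C
Mismatches (positions where the bases are not complementary): 3 (at positions 4, 5, 8)
Effective Tm = 56 − 3×6 = 56 − 18 = 38°C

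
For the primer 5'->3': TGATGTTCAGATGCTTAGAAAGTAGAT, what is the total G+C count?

Scanning the sequence gives C=2, G=7, T=9, A=9.
Total G or C: 7 + 2 = 9

9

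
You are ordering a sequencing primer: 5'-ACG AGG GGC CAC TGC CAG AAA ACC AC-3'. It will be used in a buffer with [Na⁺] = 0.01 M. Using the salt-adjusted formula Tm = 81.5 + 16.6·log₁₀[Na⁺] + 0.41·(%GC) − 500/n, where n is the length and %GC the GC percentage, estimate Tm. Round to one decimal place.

54.3°C

Length n = 26. Scanning the sequence gives A=9, C=9, T=1, G=7.
G+C = 16, so %GC = 16/26 × 100 = 61.538%
Salt term: 16.6 × (-2) = -33.2
GC term: 0.41 × 61.538 = 25.231; length term: −500/26 = −19.231
Tm = 81.5 + (-33.2) + 25.231 − 19.231 = 54.3 → 54.3°C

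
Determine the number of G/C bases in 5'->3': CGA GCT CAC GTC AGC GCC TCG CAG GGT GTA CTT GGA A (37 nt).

A=7, G=12, C=11, T=7
Total G or C: 12 + 11 = 23

23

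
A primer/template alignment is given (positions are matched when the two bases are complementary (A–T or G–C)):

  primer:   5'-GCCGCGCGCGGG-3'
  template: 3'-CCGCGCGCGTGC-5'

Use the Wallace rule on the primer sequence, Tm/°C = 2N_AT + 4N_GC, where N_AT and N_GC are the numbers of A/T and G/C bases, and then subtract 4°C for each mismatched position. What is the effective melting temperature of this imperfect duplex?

Primer base counts: A=0, T=0, G=7, C=5 → A+T=0, G+C=12
Perfect-match Tm = 2(0) + 4(12) = 0 + 48 = 48°C
Mismatches (positions where the bases are not complementary): 3 (at positions 2, 10, 11)
Effective Tm = 48 − 3×4 = 48 − 12 = 36°C

36°C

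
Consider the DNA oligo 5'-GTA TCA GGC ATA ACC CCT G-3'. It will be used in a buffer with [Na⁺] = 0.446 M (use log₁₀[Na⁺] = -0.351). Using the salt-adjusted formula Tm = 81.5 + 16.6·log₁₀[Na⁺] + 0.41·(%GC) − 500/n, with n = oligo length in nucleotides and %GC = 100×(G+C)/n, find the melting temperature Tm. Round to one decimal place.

70.9°C

Length n = 19. Base counts: T=4, A=5, G=4, C=6
G+C = 10, so %GC = 10/19 × 100 = 52.632%
Salt term: 16.6 × (-0.351) = -5.827
GC term: 0.41 × 52.632 = 21.579; length term: −500/19 = −26.316
Tm = 81.5 + (-5.827) + 21.579 − 26.316 = 70.936 → 70.9°C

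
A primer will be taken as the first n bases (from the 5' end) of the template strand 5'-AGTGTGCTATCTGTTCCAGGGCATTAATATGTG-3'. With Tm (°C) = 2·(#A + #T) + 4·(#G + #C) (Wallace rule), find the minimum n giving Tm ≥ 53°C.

n = 19

First 18 bases: AGTGTGCTATCTGTTCCA → Tm = 52°C (< 53°C)
First 19 bases: AGTGTGCTATCTGTTCCAG → Tm = 56°C (≥ 53°C)
Since every base adds ≥2°C, Tm only increases with n, so the threshold is first crossed at n = 19.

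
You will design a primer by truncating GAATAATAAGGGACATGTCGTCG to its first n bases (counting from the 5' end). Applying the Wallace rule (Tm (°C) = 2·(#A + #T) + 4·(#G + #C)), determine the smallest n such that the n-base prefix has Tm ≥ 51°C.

n = 19

First 18 bases: GAATAATAAGGGACATGT → Tm = 48°C (< 51°C)
First 19 bases: GAATAATAAGGGACATGTC → Tm = 52°C (≥ 51°C)
Since every base adds ≥2°C, Tm only increases with n, so the threshold is first crossed at n = 19.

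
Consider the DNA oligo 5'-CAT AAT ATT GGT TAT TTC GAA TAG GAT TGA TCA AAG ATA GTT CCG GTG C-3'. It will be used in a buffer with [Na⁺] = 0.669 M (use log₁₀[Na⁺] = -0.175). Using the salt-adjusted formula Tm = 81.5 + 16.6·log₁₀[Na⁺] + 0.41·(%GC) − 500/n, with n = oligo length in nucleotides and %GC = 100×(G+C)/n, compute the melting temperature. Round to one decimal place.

Length n = 49. Counting bases: T=17, C=6, A=15, G=11
G+C = 17, so %GC = 17/49 × 100 = 34.694%
Salt term: 16.6 × (-0.175) = -2.905
GC term: 0.41 × 34.694 = 14.225; length term: −500/49 = −10.204
Tm = 81.5 + (-2.905) + 14.225 − 10.204 = 82.616 → 82.6°C

82.6°C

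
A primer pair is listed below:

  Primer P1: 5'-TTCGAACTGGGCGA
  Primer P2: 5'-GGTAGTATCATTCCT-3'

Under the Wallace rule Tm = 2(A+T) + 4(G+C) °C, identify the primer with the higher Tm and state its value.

Primer P1: A+T=6, G+C=8 → Tm = 2(6)+4(8) = 44°C
Primer P2: A+T=9, G+C=6 → Tm = 2(9)+4(6) = 42°C
44°C vs 42°C → primer P1 is higher.

Primer P1, 44°C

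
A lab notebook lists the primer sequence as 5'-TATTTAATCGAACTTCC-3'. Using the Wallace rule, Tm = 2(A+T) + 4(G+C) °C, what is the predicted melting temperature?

Base counts: G=1, T=7, A=5, C=4
So N_AT = 12 and N_GC = 5.
Tm = 2×12 + 4×5 = 44°C

44°C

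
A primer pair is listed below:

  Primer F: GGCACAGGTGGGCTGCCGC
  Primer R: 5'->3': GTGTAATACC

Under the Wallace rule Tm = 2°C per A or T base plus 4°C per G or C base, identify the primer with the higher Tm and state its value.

Primer F, 68°C

Primer F: A+T=4, G+C=15 → Tm = 2(4)+4(15) = 68°C
Primer R: A+T=6, G+C=4 → Tm = 2(6)+4(4) = 28°C
68°C vs 28°C → primer F is higher.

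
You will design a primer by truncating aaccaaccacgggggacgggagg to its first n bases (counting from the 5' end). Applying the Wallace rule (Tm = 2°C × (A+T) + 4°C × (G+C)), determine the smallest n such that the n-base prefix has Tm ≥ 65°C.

First 19 bases: AACCAACCACGGGGGACGG → Tm = 64°C (< 65°C)
First 20 bases: AACCAACCACGGGGGACGGG → Tm = 68°C (≥ 65°C)
Since every base adds ≥2°C, Tm only increases with n, so the threshold is first crossed at n = 20.

n = 20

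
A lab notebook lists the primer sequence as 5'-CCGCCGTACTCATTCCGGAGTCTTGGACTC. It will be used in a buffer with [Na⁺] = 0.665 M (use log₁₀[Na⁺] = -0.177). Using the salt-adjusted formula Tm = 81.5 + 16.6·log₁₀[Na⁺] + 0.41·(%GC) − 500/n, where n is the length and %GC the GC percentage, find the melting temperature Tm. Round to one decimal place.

86.5°C

Length n = 30. Scanning the sequence gives G=7, T=8, C=11, A=4.
G+C = 18, so %GC = 18/30 × 100 = 60%
Salt term: 16.6 × (-0.177) = -2.938
GC term: 0.41 × 60 = 24.6; length term: −500/30 = −16.667
Tm = 81.5 + (-2.938) + 24.6 − 16.667 = 86.495 → 86.5°C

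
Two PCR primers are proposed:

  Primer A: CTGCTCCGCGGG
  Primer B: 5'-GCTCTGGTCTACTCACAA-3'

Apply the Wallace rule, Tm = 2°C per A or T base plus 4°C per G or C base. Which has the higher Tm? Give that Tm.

Primer B, 54°C

Primer A: A+T=2, G+C=10 → Tm = 2(2)+4(10) = 44°C
Primer B: A+T=9, G+C=9 → Tm = 2(9)+4(9) = 54°C
44°C vs 54°C → primer B is higher.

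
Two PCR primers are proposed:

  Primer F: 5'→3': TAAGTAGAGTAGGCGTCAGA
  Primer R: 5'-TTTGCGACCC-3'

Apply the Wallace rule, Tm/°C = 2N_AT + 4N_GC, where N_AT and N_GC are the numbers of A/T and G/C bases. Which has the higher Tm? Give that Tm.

Primer F: A+T=11, G+C=9 → Tm = 2(11)+4(9) = 58°C
Primer R: A+T=4, G+C=6 → Tm = 2(4)+4(6) = 32°C
58°C vs 32°C → primer F is higher.

Primer F, 58°C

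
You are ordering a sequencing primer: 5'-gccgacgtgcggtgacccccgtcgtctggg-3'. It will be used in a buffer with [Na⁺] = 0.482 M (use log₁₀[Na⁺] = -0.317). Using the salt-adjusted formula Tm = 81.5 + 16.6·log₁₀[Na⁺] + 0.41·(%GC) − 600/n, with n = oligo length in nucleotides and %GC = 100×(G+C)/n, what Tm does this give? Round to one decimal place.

Length n = 30. C=11, T=5, A=2, G=12
G+C = 23, so %GC = 23/30 × 100 = 76.667%
Salt term: 16.6 × (-0.317) = -5.262
GC term: 0.41 × 76.667 = 31.433; length term: −600/30 = −20
Tm = 81.5 + (-5.262) + 31.433 − 20 = 87.671 → 87.7°C

87.7°C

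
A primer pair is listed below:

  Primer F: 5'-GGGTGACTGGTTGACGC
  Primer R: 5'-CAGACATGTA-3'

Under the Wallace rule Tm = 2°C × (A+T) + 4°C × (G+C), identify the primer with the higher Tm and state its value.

Primer F, 56°C

Primer F: A+T=6, G+C=11 → Tm = 2(6)+4(11) = 56°C
Primer R: A+T=6, G+C=4 → Tm = 2(6)+4(4) = 28°C
56°C vs 28°C → primer F is higher.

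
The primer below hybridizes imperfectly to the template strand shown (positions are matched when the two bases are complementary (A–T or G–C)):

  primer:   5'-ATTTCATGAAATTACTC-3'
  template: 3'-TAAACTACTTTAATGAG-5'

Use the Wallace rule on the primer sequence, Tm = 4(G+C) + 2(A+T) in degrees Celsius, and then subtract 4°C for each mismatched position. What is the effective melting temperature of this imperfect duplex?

38°C

Primer base counts: A=6, T=7, G=1, C=3 → A+T=13, G+C=4
Perfect-match Tm = 2(13) + 4(4) = 26 + 16 = 42°C
Mismatches (positions where the bases are not complementary): 1 (at position 5)
Effective Tm = 42 − 1×4 = 42 − 4 = 38°C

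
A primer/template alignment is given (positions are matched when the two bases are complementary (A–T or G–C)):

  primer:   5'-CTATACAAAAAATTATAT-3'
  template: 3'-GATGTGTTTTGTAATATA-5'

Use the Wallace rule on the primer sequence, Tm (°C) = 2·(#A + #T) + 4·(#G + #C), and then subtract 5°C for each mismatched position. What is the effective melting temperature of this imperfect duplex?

30°C

Primer base counts: A=10, T=6, G=0, C=2 → A+T=16, G+C=2
Perfect-match Tm = 2(16) + 4(2) = 32 + 8 = 40°C
Mismatches (positions where the bases are not complementary): 2 (at positions 4, 11)
Effective Tm = 40 − 2×5 = 40 − 10 = 30°C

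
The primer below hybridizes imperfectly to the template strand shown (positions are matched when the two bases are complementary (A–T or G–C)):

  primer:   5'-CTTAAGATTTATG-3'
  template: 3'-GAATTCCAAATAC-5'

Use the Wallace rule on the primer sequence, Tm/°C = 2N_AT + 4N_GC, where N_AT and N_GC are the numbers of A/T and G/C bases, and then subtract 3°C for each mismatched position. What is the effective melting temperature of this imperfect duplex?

29°C

Primer base counts: A=4, T=6, G=2, C=1 → A+T=10, G+C=3
Perfect-match Tm = 2(10) + 4(3) = 20 + 12 = 32°C
Mismatches (positions where the bases are not complementary): 1 (at position 7)
Effective Tm = 32 − 1×3 = 32 − 3 = 29°C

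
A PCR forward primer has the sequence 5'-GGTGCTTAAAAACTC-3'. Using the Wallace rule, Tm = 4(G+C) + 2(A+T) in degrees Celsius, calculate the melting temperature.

A=5, G=3, T=4, C=3
AT pairs contribute 9, GC pairs contribute 6.
Tm = 2×9 + 4×6 = 42°C

42°C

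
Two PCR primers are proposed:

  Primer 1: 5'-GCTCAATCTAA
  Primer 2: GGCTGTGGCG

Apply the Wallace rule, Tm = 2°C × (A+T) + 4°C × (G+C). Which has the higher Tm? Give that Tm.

Primer 1: A+T=7, G+C=4 → Tm = 2(7)+4(4) = 30°C
Primer 2: A+T=2, G+C=8 → Tm = 2(2)+4(8) = 36°C
30°C vs 36°C → primer 2 is higher.

Primer 2, 36°C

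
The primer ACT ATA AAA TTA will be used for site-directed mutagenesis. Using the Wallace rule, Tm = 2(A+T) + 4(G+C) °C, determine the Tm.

26°C

Counting bases: T=4, G=0, C=1, A=7
A+T = 11, G+C = 1
Tm = 4·1 + 2·11 = 4 + 22 = 26°C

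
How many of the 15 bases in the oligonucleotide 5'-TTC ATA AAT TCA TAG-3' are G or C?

T=6, C=2, G=1, A=6
G+C = 1 + 2 = 3

3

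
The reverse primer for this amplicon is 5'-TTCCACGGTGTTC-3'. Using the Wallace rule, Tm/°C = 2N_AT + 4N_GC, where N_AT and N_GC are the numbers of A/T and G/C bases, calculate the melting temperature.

40°C

Counting bases: C=4, T=5, G=3, A=1
A+T = 6, G+C = 7
Tm = 2(6) + 4(7) = 12 + 28 = 40°C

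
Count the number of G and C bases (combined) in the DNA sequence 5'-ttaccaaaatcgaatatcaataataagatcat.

7

Base counts: C=5, A=16, G=2, T=9
G+C = 2 + 5 = 7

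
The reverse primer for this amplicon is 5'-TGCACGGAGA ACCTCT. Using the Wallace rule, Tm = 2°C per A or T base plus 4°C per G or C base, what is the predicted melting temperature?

50°C

Base counts: T=3, G=4, C=5, A=4
So N_AT = 7 and N_GC = 9.
Tm = 4·9 + 2·7 = 36 + 14 = 50°C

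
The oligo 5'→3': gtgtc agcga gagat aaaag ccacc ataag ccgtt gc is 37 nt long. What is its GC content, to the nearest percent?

Counting bases: T=6, G=10, C=9, A=12
G+C = 10 + 9 = 19 out of 37 bases
%GC = 19/37 × 100 = 51.35% ≈ 51%

51%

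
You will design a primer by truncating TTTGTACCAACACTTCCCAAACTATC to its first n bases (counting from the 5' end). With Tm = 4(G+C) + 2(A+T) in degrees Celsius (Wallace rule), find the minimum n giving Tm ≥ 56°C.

First 19 bases: TTTGTACCAACACTTCCCA → Tm = 54°C (< 56°C)
First 20 bases: TTTGTACCAACACTTCCCAA → Tm = 56°C (≥ 56°C)
Each additional base adds 2°C (A/T) or 4°C (G/C), so Tm is non-decreasing in n; n = 20 is the first length to reach 56°C.

n = 20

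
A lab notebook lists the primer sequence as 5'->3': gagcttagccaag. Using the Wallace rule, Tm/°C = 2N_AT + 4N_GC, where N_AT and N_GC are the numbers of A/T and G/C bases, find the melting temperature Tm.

Scanning the sequence gives T=2, C=3, G=4, A=4.
So N_AT = 6 and N_GC = 7.
Tm = 2×6 + 4×7 = 40°C

40°C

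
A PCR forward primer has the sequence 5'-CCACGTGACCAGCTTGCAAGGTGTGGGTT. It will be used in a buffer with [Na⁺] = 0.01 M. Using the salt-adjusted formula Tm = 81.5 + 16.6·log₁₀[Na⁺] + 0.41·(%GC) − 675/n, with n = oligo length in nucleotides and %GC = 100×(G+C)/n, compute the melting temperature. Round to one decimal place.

49.1°C

Length n = 29. Counting bases: T=7, C=7, A=5, G=10
G+C = 17, so %GC = 17/29 × 100 = 58.621%
Salt term: 16.6 × (-2) = -33.2
GC term: 0.41 × 58.621 = 24.035; length term: −675/29 = −23.276
Tm = 81.5 + (-33.2) + 24.035 − 23.276 = 49.059 → 49.1°C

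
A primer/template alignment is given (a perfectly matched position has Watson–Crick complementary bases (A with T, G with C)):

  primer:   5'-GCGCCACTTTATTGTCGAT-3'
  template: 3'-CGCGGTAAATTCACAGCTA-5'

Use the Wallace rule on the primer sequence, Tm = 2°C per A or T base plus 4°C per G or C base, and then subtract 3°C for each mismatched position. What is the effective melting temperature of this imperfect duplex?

47°C

Primer base counts: A=3, T=7, G=4, C=5 → A+T=10, G+C=9
Perfect-match Tm = 2(10) + 4(9) = 20 + 36 = 56°C
Mismatches (positions where the bases are not complementary): 3 (at positions 7, 10, 12)
Effective Tm = 56 − 3×3 = 56 − 9 = 47°C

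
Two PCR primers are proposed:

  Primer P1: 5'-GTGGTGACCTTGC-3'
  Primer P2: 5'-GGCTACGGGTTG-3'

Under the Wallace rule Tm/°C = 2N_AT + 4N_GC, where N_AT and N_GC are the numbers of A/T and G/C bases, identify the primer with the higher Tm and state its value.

Primer P1: A+T=5, G+C=8 → Tm = 2(5)+4(8) = 42°C
Primer P2: A+T=4, G+C=8 → Tm = 2(4)+4(8) = 40°C
42°C vs 40°C → primer P1 is higher.

Primer P1, 42°C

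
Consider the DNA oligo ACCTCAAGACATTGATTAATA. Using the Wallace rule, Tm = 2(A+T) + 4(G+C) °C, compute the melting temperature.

54°C

Scanning the sequence gives G=2, A=9, T=6, C=4.
A+T = 15, G+C = 6
Tm = 4·6 + 2·15 = 24 + 30 = 54°C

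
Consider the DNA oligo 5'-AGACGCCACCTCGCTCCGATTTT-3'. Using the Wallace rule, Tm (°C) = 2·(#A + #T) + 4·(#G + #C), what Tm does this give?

72°C

Scanning the sequence gives T=6, A=4, C=9, G=4.
AT pairs contribute 10, GC pairs contribute 13.
Tm = 4·13 + 2·10 = 52 + 20 = 72°C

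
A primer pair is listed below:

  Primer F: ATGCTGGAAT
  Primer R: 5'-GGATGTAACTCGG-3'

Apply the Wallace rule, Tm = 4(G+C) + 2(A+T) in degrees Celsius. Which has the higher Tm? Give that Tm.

Primer R, 40°C

Primer F: A+T=6, G+C=4 → Tm = 2(6)+4(4) = 28°C
Primer R: A+T=6, G+C=7 → Tm = 2(6)+4(7) = 40°C
28°C vs 40°C → primer R is higher.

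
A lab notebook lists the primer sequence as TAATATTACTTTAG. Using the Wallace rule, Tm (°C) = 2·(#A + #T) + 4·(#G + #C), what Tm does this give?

32°C

Counting bases: C=1, A=5, G=1, T=7
A+T = 12, G+C = 2
Tm = 4·2 + 2·12 = 8 + 24 = 32°C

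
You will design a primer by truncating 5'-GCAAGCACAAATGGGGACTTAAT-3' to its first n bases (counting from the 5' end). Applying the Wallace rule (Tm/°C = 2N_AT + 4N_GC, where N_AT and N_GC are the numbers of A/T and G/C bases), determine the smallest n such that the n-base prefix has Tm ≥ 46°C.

First 14 bases: GCAAGCACAAATGG → Tm = 42°C (< 46°C)
First 15 bases: GCAAGCACAAATGGG → Tm = 46°C (≥ 46°C)
Since every base adds ≥2°C, Tm only increases with n, so the threshold is first crossed at n = 15.

n = 15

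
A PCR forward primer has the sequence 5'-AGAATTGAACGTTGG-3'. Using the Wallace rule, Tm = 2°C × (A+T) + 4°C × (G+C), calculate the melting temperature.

42°C

Base counts: G=5, T=4, A=5, C=1
AT pairs contribute 9, GC pairs contribute 6.
Tm = 2(9) + 4(6) = 18 + 24 = 42°C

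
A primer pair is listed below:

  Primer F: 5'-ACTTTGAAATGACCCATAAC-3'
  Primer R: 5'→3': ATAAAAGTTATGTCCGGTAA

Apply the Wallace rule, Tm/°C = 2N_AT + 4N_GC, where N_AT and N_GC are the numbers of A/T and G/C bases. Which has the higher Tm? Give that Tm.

Primer F, 54°C

Primer F: A+T=13, G+C=7 → Tm = 2(13)+4(7) = 54°C
Primer R: A+T=14, G+C=6 → Tm = 2(14)+4(6) = 52°C
54°C vs 52°C → primer F is higher.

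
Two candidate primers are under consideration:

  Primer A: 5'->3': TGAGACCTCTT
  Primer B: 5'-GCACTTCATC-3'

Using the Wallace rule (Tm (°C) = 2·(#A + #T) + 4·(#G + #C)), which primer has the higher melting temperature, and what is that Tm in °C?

Primer A: A+T=6, G+C=5 → Tm = 2(6)+4(5) = 32°C
Primer B: A+T=5, G+C=5 → Tm = 2(5)+4(5) = 30°C
32°C vs 30°C → primer A is higher.

Primer A, 32°C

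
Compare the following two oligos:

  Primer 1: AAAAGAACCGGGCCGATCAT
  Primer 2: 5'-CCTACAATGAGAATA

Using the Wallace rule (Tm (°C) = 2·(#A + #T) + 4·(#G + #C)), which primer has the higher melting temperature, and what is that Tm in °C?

Primer 1: A+T=10, G+C=10 → Tm = 2(10)+4(10) = 60°C
Primer 2: A+T=10, G+C=5 → Tm = 2(10)+4(5) = 40°C
60°C vs 40°C → primer 1 is higher.

Primer 1, 60°C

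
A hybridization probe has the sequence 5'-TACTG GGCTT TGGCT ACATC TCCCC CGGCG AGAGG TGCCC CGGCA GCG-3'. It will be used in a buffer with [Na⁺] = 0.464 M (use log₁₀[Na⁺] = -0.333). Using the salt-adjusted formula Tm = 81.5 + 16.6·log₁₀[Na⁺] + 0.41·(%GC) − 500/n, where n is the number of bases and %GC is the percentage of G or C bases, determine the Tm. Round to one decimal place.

Length n = 48. T=9, G=16, C=17, A=6
G+C = 33, so %GC = 33/48 × 100 = 68.75%
Salt term: 16.6 × (-0.333) = -5.528
GC term: 0.41 × 68.75 = 28.188; length term: −500/48 = −10.417
Tm = 81.5 + (-5.528) + 28.188 − 10.417 = 93.743 → 93.7°C

93.7°C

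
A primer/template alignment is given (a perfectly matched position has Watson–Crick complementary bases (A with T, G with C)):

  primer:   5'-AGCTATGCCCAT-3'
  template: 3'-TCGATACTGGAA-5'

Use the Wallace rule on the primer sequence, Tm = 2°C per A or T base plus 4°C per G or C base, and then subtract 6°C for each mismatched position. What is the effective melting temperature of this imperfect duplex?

24°C

Primer base counts: A=3, T=3, G=2, C=4 → A+T=6, G+C=6
Perfect-match Tm = 2(6) + 4(6) = 12 + 24 = 36°C
Mismatches (positions where the bases are not complementary): 2 (at positions 8, 11)
Effective Tm = 36 − 2×6 = 36 − 12 = 24°C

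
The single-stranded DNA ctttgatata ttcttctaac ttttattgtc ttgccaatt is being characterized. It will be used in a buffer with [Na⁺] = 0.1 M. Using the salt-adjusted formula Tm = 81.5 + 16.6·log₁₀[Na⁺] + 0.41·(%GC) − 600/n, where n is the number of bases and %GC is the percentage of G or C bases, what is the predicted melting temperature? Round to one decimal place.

60.0°C

Length n = 39. Counting bases: A=8, C=7, T=21, G=3
G+C = 10, so %GC = 10/39 × 100 = 25.641%
Salt term: 16.6 × (-1) = -16.6
GC term: 0.41 × 25.641 = 10.513; length term: −600/39 = −15.385
Tm = 81.5 + (-16.6) + 10.513 − 15.385 = 60.028 → 60.0°C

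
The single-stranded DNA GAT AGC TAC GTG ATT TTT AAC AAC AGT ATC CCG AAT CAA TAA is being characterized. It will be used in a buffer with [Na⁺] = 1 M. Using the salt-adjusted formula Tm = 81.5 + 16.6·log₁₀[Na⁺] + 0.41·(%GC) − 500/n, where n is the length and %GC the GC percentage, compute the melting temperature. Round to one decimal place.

Length n = 42. Scanning the sequence gives A=16, G=6, T=12, C=8.
G+C = 14, so %GC = 14/42 × 100 = 33.333%
Salt term: 16.6 × (0) = 0
GC term: 0.41 × 33.333 = 13.667; length term: −500/42 = −11.905
Tm = 81.5 + (0) + 13.667 − 11.905 = 83.262 → 83.3°C

83.3°C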